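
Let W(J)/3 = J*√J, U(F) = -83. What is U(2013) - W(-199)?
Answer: -83 + 597*I*√199 ≈ -83.0 + 8421.7*I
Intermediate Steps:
W(J) = 3*J^(3/2) (W(J) = 3*(J*√J) = 3*J^(3/2))
U(2013) - W(-199) = -83 - 3*(-199)^(3/2) = -83 - 3*(-199*I*√199) = -83 - (-597)*I*√199 = -83 + 597*I*√199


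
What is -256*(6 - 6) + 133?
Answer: 133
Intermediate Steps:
-256*(6 - 6) + 133 = -256*0 + 133 = -128*0 + 133 = 0 + 133 = 133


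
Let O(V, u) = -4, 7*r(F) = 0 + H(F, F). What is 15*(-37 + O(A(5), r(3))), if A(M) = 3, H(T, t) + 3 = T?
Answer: -615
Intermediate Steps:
H(T, t) = -3 + T
r(F) = -3/7 + F/7 (r(F) = (0 + (-3 + F))/7 = (-3 + F)/7 = -3/7 + F/7)
15*(-37 + O(A(5), r(3))) = 15*(-37 - 4) = 15*(-41) = -615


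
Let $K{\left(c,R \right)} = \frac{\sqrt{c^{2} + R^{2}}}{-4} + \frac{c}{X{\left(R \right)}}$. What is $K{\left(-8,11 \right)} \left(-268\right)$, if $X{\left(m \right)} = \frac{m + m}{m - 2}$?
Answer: $\frac{9648}{11} + 67 \sqrt{185} \approx 1788.4$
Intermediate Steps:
$X{\left(m \right)} = \frac{2 m}{-2 + m}$
$K{\left(c,R \right)} = - \frac{\sqrt{R^{2} + c^{2}}}{4} + \frac{c \left(-2 + R\right)}{2 R}$ ($K{\left(c,R \right)} = \frac{\sqrt{c^{2} + R^{2}}}{-4} + \frac{c}{2 R \frac{1}{-2 + R}} = \sqrt{R^{2} + c^{2}} \left(- \frac{1}{4}\right) + c \frac{-2 + R}{2 R} = - \frac{\sqrt{R^{2} + c^{2}}}{4} + \frac{c \left(-2 + R\right)}{2 R}$)
$K{\left(-8,11 \right)} \left(-268\right) = \left(\frac{1}{2} \left(-8\right) - \frac{\sqrt{11^{2} + \left(-8\right)^{2}}}{4} - - \frac{8}{11}\right) \left(-268\right) = \left(-4 - \frac{\sqrt{121 + 64}}{4} - \left(-8\right) \frac{1}{11}\right) \left(-268\right) = \left(-4 - \frac{\sqrt{185}}{4} + \frac{8}{11}\right) \left(-268\right) = \left(- \frac{36}{11} - \frac{\sqrt{185}}{4}\right) \left(-268\right) = \frac{9648}{11} + 67 \sqrt{185}$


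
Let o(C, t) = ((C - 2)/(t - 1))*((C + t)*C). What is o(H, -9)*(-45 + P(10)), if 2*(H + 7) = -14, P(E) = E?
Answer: -18032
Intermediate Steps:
H = -14 (H = -7 + (½)*(-14) = -7 - 7 = -14)
o(C, t) = C*(-2 + C)*(C + t)/(-1 + t) (o(C, t) = ((-2 + C)/(-1 + t))*(C*(C + t)) = C*(-2 + C)*(C + t)/(-1 + t))
o(H, -9)*(-45 + P(10)) = (-14*((-14)² - 2*(-14) - 2*(-9) - 14*(-9))/(-1 - 9))*(-45 + 10) = -14*(196 + 28 + 18 + 126)/(-10)*(-35) = -14*(-⅒)*368*(-35) = (2576/5)*(-35) = -18032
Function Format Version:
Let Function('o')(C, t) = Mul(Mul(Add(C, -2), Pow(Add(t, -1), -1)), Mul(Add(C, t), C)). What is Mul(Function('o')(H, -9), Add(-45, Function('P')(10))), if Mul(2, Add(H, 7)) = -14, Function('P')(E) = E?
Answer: -18032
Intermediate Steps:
H = -14 (H = Add(-7, Mul(Rational(1, 2), -14)) = Add(-7, -7) = -14)
Function('o')(C, t) = Mul(C, Pow(Add(-1, t), -1), Add(-2, C), Add(C, t)) (Function('o')(C, t) = Mul(Mul(Add(-2, C), Pow(Add(-1, t), -1)), Mul(C, Add(C, t))) = Mul(Mul(Pow(Add(-1, t), -1), Add(-2, C)), Mul(C, Add(C, t))) = Mul(C, Pow(Add(-1, t), -1), Add(-2, C), Add(C, t)))
Mul(Function('o')(H, -9), Add(-45, Function('P')(10))) = Mul(Mul(-14, Pow(Add(-1, -9), -1), Add(Pow(-14, 2), Mul(-2, -14), Mul(-2, -9), Mul(-14, -9))), Add(-45, 10)) = Mul(Mul(-14, Pow(-10, -1), Add(196, 28, 18, 126)), -35) = Mul(Mul(-14, Rational(-1, 10), 368), -35) = Mul(Rational(2576, 5), -35) = -18032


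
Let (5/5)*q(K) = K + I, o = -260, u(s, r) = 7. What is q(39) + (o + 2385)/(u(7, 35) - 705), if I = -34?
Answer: 1365/698 ≈ 1.9556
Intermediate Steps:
q(K) = -34 + K (q(K) = K - 34 = -34 + K)
q(39) + (o + 2385)/(u(7, 35) - 705) = (-34 + 39) + (-260 + 2385)/(7 - 705) = 5 + 2125/(-698) = 5 + 2125*(-1/698) = 5 - 2125/698 = 1365/698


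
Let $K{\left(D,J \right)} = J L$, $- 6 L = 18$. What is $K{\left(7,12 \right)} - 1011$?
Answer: $-1047$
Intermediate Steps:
$L = -3$ ($L = \left(- \frac{1}{6}\right) 18 = -3$)
$K{\left(D,J \right)} = - 3 J$ ($K{\left(D,J \right)} = J \left(-3\right) = - 3 J$)
$K{\left(7,12 \right)} - 1011 = \left(-3\right) 12 - 1011 = -36 - 1011 = -1047$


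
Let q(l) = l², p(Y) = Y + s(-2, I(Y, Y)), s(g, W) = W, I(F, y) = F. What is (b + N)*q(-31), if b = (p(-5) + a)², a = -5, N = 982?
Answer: 1159927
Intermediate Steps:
p(Y) = 2*Y (p(Y) = Y + Y = 2*Y)
b = 225 (b = (2*(-5) - 5)² = (-10 - 5)² = (-15)² = 225)
(b + N)*q(-31) = (225 + 982)*(-31)² = 1207*961 = 1159927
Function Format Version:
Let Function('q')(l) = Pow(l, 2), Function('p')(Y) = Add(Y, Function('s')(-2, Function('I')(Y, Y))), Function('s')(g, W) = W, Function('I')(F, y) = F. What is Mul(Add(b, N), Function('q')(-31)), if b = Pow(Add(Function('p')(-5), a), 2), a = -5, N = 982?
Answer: 1159927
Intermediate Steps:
Function('p')(Y) = Mul(2, Y) (Function('p')(Y) = Add(Y, Y) = Mul(2, Y))
b = 225 (b = Pow(Add(Mul(2, -5), -5), 2) = Pow(Add(-10, -5), 2) = Pow(-15, 2) = 225)
Mul(Add(b, N), Function('q')(-31)) = Mul(Add(225, 982), Pow(-31, 2)) = Mul(1207, 961) = 1159927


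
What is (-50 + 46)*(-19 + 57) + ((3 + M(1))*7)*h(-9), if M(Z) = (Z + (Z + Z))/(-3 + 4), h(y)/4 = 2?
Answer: 184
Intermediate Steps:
h(y) = 8 (h(y) = 4*2 = 8)
M(Z) = 3*Z (M(Z) = (Z + 2*Z)/1 = (3*Z)*1 = 3*Z)
(-50 + 46)*(-19 + 57) + ((3 + M(1))*7)*h(-9) = (-50 + 46)*(-19 + 57) + ((3 + 3*1)*7)*8 = -4*38 + ((3 + 3)*7)*8 = -152 + (6*7)*8 = -152 + 42*8 = -152 + 336 = 184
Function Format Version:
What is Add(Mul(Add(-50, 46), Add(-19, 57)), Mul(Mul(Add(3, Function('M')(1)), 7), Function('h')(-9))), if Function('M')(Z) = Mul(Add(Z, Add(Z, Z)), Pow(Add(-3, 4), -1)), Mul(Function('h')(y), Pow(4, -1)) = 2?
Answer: 184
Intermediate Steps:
Function('h')(y) = 8 (Function('h')(y) = Mul(4, 2) = 8)
Function('M')(Z) = Mul(3, Z) (Function('M')(Z) = Mul(Add(Z, Mul(2, Z)), Pow(1, -1)) = Mul(Mul(3, Z), 1) = Mul(3, Z))
Add(Mul(Add(-50, 46), Add(-19, 57)), Mul(Mul(Add(3, Function('M')(1)), 7), Function('h')(-9))) = Add(Mul(Add(-50, 46), Add(-19, 57)), Mul(Mul(Add(3, Mul(3, 1)), 7), 8)) = Add(Mul(-4, 38), Mul(Mul(Add(3, 3), 7), 8)) = Add(-152, Mul(Mul(6, 7), 8)) = Add(-152, Mul(42, 8)) = Add(-152, 336) = 184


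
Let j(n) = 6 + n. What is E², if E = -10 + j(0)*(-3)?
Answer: 784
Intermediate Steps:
E = -28 (E = -10 + (6 + 0)*(-3) = -10 + 6*(-3) = -10 - 18 = -28)
E² = (-28)² = 784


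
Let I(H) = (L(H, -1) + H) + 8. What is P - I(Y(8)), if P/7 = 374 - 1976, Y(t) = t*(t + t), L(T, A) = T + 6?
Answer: -11484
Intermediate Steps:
L(T, A) = 6 + T
Y(t) = 2*t² (Y(t) = t*(2*t) = 2*t²)
P = -11214 (P = 7*(374 - 1976) = 7*(-1602) = -11214)
I(H) = 14 + 2*H (I(H) = ((6 + H) + H) + 8 = (6 + 2*H) + 8 = 14 + 2*H)
P - I(Y(8)) = -11214 - (14 + 2*(2*8²)) = -11214 - (14 + 2*(2*64)) = -11214 - (14 + 2*128) = -11214 - (14 + 256) = -11214 - 1*270 = -11214 - 270 = -11484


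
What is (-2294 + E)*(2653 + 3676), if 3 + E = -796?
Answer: -19575597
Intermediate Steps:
E = -799 (E = -3 - 796 = -799)
(-2294 + E)*(2653 + 3676) = (-2294 - 799)*(2653 + 3676) = -3093*6329 = -19575597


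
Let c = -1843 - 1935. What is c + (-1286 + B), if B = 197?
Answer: -4867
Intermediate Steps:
c = -3778
c + (-1286 + B) = -3778 + (-1286 + 197) = -3778 - 1089 = -4867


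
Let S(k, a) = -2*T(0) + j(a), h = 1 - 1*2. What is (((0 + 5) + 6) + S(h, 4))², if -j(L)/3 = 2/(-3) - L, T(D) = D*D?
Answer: 625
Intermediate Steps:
T(D) = D²
j(L) = 2 + 3*L (j(L) = -3*(2/(-3) - L) = -3*(2*(-⅓) - L) = -3*(-⅔ - L) = 2 + 3*L)
h = -1 (h = 1 - 2 = -1)
S(k, a) = 2 + 3*a (S(k, a) = -2*0² + (2 + 3*a) = -2*0 + (2 + 3*a) = 0 + (2 + 3*a) = 2 + 3*a)
(((0 + 5) + 6) + S(h, 4))² = (((0 + 5) + 6) + (2 + 3*4))² = ((5 + 6) + (2 + 12))² = (11 + 14)² = 25² = 625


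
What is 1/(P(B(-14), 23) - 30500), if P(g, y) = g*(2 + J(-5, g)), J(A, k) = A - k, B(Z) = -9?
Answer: -1/30554 ≈ -3.2729e-5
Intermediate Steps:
P(g, y) = g*(-3 - g) (P(g, y) = g*(2 + (-5 - g)) = g*(-3 - g))
1/(P(B(-14), 23) - 30500) = 1/(-1*(-9)*(3 - 9) - 30500) = 1/(-1*(-9)*(-6) - 30500) = 1/(-54 - 30500) = 1/(-30554) = -1/30554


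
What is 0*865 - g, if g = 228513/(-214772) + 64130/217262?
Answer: 17936931523/23330897132 ≈ 0.76881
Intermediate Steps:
g = -17936931523/23330897132 (g = 228513*(-1/214772) + 64130*(1/217262) = -228513/214772 + 32065/108631 = -17936931523/23330897132 ≈ -0.76881)
0*865 - g = 0*865 - 1*(-17936931523/23330897132) = 0 + 17936931523/23330897132 = 17936931523/23330897132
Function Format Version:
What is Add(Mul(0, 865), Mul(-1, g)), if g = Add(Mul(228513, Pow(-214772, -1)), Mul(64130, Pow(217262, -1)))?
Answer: Rational(17936931523, 23330897132) ≈ 0.76881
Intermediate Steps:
g = Rational(-17936931523, 23330897132) (g = Add(Mul(228513, Rational(-1, 214772)), Mul(64130, Rational(1, 217262))) = Add(Rational(-228513, 214772), Rational(32065, 108631)) = Rational(-17936931523, 23330897132) ≈ -0.76881)
Add(Mul(0, 865), Mul(-1, g)) = Add(Mul(0, 865), Mul(-1, Rational(-17936931523, 23330897132))) = Add(0, Rational(17936931523, 23330897132)) = Rational(17936931523, 23330897132)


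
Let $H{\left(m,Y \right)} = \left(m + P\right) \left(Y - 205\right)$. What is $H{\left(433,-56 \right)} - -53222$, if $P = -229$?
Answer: $-22$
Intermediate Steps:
$H{\left(m,Y \right)} = \left(-229 + m\right) \left(-205 + Y\right)$ ($H{\left(m,Y \right)} = \left(m - 229\right) \left(Y - 205\right) = \left(-229 + m\right) \left(-205 + Y\right)$)
$H{\left(433,-56 \right)} - -53222 = \left(46945 - -12824 - 88765 - 24248\right) - -53222 = \left(46945 + 12824 - 88765 - 24248\right) + 53222 = -53244 + 53222 = -22$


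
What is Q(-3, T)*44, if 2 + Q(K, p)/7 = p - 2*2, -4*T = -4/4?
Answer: -1771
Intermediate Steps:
T = 1/4 (T = -(-1)/4 = -1/4*(-1) = 1/4 ≈ 0.25000)
Q(K, p) = -42 + 7*p (Q(K, p) = -14 + 7*(p - 2*2) = -14 + 7*(p - 4) = -14 + 7*(-4 + p) = -14 + (-28 + 7*p) = -42 + 7*p)
Q(-3, T)*44 = (-42 + 7*(1/4))*44 = (-42 + 7/4)*44 = -161/4*44 = -1771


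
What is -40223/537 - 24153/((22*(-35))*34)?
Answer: -1040067979/14058660 ≈ -73.981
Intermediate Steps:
-40223/537 - 24153/((22*(-35))*34) = -40223*1/537 - 24153/((-770*34)) = -40223/537 - 24153/(-26180) = -40223/537 - 24153*(-1/26180) = -40223/537 + 24153/26180 = -1040067979/14058660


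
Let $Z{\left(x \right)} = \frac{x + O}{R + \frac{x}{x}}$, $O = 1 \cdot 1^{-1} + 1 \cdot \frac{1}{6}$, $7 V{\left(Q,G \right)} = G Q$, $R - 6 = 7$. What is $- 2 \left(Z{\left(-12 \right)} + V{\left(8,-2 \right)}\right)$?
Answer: $\frac{257}{42} \approx 6.119$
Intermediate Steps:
$R = 13$ ($R = 6 + 7 = 13$)
$V{\left(Q,G \right)} = \frac{G Q}{7}$
$O = \frac{7}{6}$ ($O = 1 \cdot 1 + 1 \cdot \frac{1}{6} = 1 + \frac{1}{6} = \frac{7}{6} \approx 1.1667$)
$Z{\left(x \right)} = \frac{1}{12} + \frac{x}{14}$ ($Z{\left(x \right)} = \frac{x + \frac{7}{6}}{13 + \frac{x}{x}} = \frac{\frac{7}{6} + x}{13 + 1} = \frac{\frac{7}{6} + x}{14} = \left(\frac{7}{6} + x\right) \frac{1}{14} = \frac{1}{12} + \frac{x}{14}$)
$- 2 \left(Z{\left(-12 \right)} + V{\left(8,-2 \right)}\right) = - 2 \left(\left(\frac{1}{12} + \frac{1}{14} \left(-12\right)\right) + \frac{1}{7} \left(-2\right) 8\right) = - 2 \left(\left(\frac{1}{12} - \frac{6}{7}\right) - \frac{16}{7}\right) = - 2 \left(- \frac{65}{84} - \frac{16}{7}\right) = \left(-2\right) \left(- \frac{257}{84}\right) = \frac{257}{42}$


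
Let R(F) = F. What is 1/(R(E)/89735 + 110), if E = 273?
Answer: 89735/9871123 ≈ 0.0090907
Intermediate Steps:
1/(R(E)/89735 + 110) = 1/(273/89735 + 110) = 1/(9871123/89735) = 89735/9871123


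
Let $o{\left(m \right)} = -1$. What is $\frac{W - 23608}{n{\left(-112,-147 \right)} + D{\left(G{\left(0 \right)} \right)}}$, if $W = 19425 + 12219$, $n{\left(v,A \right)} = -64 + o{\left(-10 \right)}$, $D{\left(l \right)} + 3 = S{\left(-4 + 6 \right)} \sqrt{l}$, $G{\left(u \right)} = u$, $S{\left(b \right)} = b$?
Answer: $- \frac{2009}{17} \approx -118.18$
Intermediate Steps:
$D{\left(l \right)} = -3 + 2 \sqrt{l}$ ($D{\left(l \right)} = -3 + \left(-4 + 6\right) \sqrt{l} = -3 + 2 \sqrt{l}$)
$n{\left(v,A \right)} = -65$ ($n{\left(v,A \right)} = -64 - 1 = -65$)
$W = 31644$
$\frac{W - 23608}{n{\left(-112,-147 \right)} + D{\left(G{\left(0 \right)} \right)}} = \frac{31644 - 23608}{-65 - \left(3 - 2 \sqrt{0}\right)} = \frac{8036}{-65 + \left(-3 + 2 \cdot 0\right)} = \frac{8036}{-65 + \left(-3 + 0\right)} = \frac{8036}{-65 - 3} = \frac{8036}{-68} = 8036 \left(- \frac{1}{68}\right) = - \frac{2009}{17}$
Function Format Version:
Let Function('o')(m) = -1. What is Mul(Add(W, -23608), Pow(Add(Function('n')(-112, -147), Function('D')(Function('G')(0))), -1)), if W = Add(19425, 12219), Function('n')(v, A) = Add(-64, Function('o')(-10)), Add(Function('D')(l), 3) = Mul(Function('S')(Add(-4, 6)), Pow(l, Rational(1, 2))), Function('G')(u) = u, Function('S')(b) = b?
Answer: Rational(-2009, 17) ≈ -118.18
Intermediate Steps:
Function('D')(l) = Add(-3, Mul(2, Pow(l, Rational(1, 2)))) (Function('D')(l) = Add(-3, Mul(Add(-4, 6), Pow(l, Rational(1, 2)))) = Add(-3, Mul(2, Pow(l, Rational(1, 2)))))
Function('n')(v, A) = -65 (Function('n')(v, A) = Add(-64, -1) = -65)
W = 31644
Mul(Add(W, -23608), Pow(Add(Function('n')(-112, -147), Function('D')(Function('G')(0))), -1)) = Mul(Add(31644, -23608), Pow(Add(-65, Add(-3, Mul(2, Pow(0, Rational(1, 2))))), -1)) = Mul(8036, Pow(Add(-65, Add(-3, Mul(2, 0))), -1)) = Mul(8036, Pow(Add(-65, Add(-3, 0)), -1)) = Mul(8036, Pow(Add(-65, -3), -1)) = Mul(8036, Pow(-68, -1)) = Mul(8036, Rational(-1, 68)) = Rational(-2009, 17)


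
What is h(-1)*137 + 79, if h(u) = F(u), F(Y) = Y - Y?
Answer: 79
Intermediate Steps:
F(Y) = 0
h(u) = 0
h(-1)*137 + 79 = 0*137 + 79 = 0 + 79 = 79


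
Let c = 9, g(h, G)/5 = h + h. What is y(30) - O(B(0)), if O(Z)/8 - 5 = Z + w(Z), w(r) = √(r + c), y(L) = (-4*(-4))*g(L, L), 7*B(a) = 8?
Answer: 33256/7 - 8*√497/7 ≈ 4725.4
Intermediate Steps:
g(h, G) = 10*h (g(h, G) = 5*(h + h) = 5*(2*h) = 10*h)
B(a) = 8/7 (B(a) = (⅐)*8 = 8/7)
y(L) = 160*L (y(L) = (-4*(-4))*(10*L) = 16*(10*L) = 160*L)
w(r) = √(9 + r) (w(r) = √(r + 9) = √(9 + r))
O(Z) = 40 + 8*Z + 8*√(9 + Z) (O(Z) = 40 + 8*(Z + √(9 + Z)) = 40 + (8*Z + 8*√(9 + Z)) = 40 + 8*Z + 8*√(9 + Z))
y(30) - O(B(0)) = 160*30 - (40 + 8*(8/7) + 8*√(9 + 8/7)) = 4800 - (40 + 64/7 + 8*√(71/7)) = 4800 - (40 + 64/7 + 8*(√497/7)) = 4800 - (40 + 64/7 + 8*√497/7) = 4800 - (344/7 + 8*√497/7) = 4800 + (-344/7 - 8*√497/7) = 33256/7 - 8*√497/7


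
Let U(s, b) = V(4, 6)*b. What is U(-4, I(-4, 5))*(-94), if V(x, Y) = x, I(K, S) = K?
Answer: 1504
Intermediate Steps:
U(s, b) = 4*b
U(-4, I(-4, 5))*(-94) = (4*(-4))*(-94) = -16*(-94) = 1504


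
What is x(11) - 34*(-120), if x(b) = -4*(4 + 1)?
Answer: 4060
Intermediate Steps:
x(b) = -20 (x(b) = -4*5 = -20)
x(11) - 34*(-120) = -20 - 34*(-120) = -20 + 4080 = 4060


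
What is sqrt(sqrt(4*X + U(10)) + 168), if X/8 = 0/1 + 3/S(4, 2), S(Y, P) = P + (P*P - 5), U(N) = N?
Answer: sqrt(168 + sqrt(106)) ≈ 13.353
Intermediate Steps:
S(Y, P) = -5 + P + P**2 (S(Y, P) = P + (P**2 - 5) = P + (-5 + P**2) = -5 + P + P**2)
X = 24 (X = 8*(0/1 + 3/(-5 + 2 + 2**2)) = 8*(0*1 + 3/(-5 + 2 + 4)) = 8*(0 + 3/1) = 8*(0 + 3*1) = 8*(0 + 3) = 8*3 = 24)
sqrt(sqrt(4*X + U(10)) + 168) = sqrt(sqrt(4*24 + 10) + 168) = sqrt(sqrt(96 + 10) + 168) = sqrt(sqrt(106) + 168) = sqrt(168 + sqrt(106))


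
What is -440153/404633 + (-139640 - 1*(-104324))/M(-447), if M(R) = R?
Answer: 4697756879/60290317 ≈ 77.919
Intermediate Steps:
-440153/404633 + (-139640 - 1*(-104324))/M(-447) = -440153/404633 + (-139640 - 1*(-104324))/(-447) = -440153*1/404633 + (-139640 + 104324)*(-1/447) = -440153/404633 - 35316*(-1/447) = -440153/404633 + 11772/149 = 4697756879/60290317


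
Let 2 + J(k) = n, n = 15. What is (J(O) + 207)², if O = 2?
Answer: 48400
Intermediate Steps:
J(k) = 13 (J(k) = -2 + 15 = 13)
(J(O) + 207)² = (13 + 207)² = 220² = 48400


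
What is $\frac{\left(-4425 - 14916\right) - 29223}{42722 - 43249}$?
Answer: $\frac{48564}{527} \approx 92.152$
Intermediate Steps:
$\frac{\left(-4425 - 14916\right) - 29223}{42722 - 43249} = \frac{-19341 - 29223}{-527} = \left(-48564\right) \left(- \frac{1}{527}\right) = \frac{48564}{527}$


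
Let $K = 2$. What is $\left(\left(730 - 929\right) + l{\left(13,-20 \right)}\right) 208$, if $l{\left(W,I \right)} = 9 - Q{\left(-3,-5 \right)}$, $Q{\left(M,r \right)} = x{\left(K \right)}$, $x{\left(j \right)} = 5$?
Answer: $-40560$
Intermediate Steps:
$Q{\left(M,r \right)} = 5$
$l{\left(W,I \right)} = 4$ ($l{\left(W,I \right)} = 9 - 5 = 4$)
$\left(\left(730 - 929\right) + l{\left(13,-20 \right)}\right) 208 = \left(\left(730 - 929\right) + 4\right) 208 = \left(-199 + 4\right) 208 = \left(-195\right) 208 = -40560$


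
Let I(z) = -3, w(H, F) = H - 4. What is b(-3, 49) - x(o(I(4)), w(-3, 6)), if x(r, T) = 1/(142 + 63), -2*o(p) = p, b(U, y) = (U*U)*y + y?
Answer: 100449/205 ≈ 490.00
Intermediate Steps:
b(U, y) = y + y*U² (b(U, y) = U²*y + y = y*U² + y = y + y*U²)
w(H, F) = -4 + H
o(p) = -p/2
x(r, T) = 1/205
b(-3, 49) - x(o(I(4)), w(-3, 6)) = 49*(1 + (-3)²) - 1*1/205 = 49*(1 + 9) - 1/205 = 49*10 - 1/205 = 490 - 1/205 = 100449/205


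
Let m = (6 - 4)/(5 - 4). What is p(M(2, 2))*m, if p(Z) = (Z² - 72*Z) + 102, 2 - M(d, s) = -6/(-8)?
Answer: 217/8 ≈ 27.125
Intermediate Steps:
M(d, s) = 5/4 (M(d, s) = 2 - (-6)/(-8) = 2 - (-6)*(-1)/8 = 2 - 1*¾ = 2 - ¾ = 5/4)
p(Z) = 102 + Z² - 72*Z
m = 2 (m = 2/1 = 2*1 = 2)
p(M(2, 2))*m = (102 + (5/4)² - 72*5/4)*2 = (102 + 25/16 - 90)*2 = (217/16)*2 = 217/8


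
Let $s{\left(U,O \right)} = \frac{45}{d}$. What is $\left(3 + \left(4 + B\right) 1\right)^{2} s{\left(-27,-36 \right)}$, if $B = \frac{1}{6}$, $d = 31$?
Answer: $\frac{9245}{124} \approx 74.556$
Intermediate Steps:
$B = \frac{1}{6} \approx 0.16667$
$s{\left(U,O \right)} = \frac{45}{31}$
$\left(3 + \left(4 + B\right) 1\right)^{2} s{\left(-27,-36 \right)} = \left(3 + \left(4 + \frac{1}{6}\right) 1\right)^{2} \cdot \frac{45}{31} = \left(3 + \frac{25}{6} \cdot 1\right)^{2} \cdot \frac{45}{31} = \left(3 + \frac{25}{6}\right)^{2} \cdot \frac{45}{31} = \left(\frac{43}{6}\right)^{2} \cdot \frac{45}{31} = \frac{1849}{36} \cdot \frac{45}{31} = \frac{9245}{124}$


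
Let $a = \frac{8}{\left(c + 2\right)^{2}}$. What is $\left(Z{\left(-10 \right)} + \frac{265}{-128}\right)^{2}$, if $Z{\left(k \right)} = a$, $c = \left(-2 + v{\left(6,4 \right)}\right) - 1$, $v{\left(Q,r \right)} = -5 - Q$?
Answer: $\frac{5387041}{1327104} \approx 4.0592$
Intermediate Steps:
$c = -14$ ($c = \left(-2 - 11\right) - 1 = -13 - 1 = -14$)
$a = \frac{1}{18}$ ($a = \frac{8}{\left(-14 + 2\right)^{2}} = \frac{8}{\left(-12\right)^{2}} = \frac{8}{144} = 8 \cdot \frac{1}{144} = \frac{1}{18} \approx 0.055556$)
$Z{\left(k \right)} = \frac{1}{18}$
$\left(Z{\left(-10 \right)} + \frac{265}{-128}\right)^{2} = \left(\frac{1}{18} + \frac{265}{-128}\right)^{2} = \left(\frac{1}{18} + 265 \left(- \frac{1}{128}\right)\right)^{2} = \left(\frac{1}{18} - \frac{265}{128}\right)^{2} = \left(- \frac{2321}{1152}\right)^{2} = \frac{5387041}{1327104}$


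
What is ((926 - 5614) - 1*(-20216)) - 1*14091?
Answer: 1437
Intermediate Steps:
((926 - 5614) - 1*(-20216)) - 1*14091 = (-4688 + 20216) - 14091 = 15528 - 14091 = 1437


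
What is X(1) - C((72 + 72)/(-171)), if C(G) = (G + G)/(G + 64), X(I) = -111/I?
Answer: -8323/75 ≈ -110.97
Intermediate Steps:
C(G) = 2*G/(64 + G) (C(G) = (2*G)/(64 + G) = 2*G/(64 + G))
X(1) - C((72 + 72)/(-171)) = -111/1 - 2*(72 + 72)/(-171)/(64 + (72 + 72)/(-171)) = -111*1 - 2*144*(-1/171)/(64 + 144*(-1/171)) = -111 - 2*(-16)/(19*(64 - 16/19)) = -111 - 2*(-16)/(19*1200/19) = -111 - 2*(-16)*19/(19*1200) = -111 - 1*(-2/75) = -111 + 2/75 = -8323/75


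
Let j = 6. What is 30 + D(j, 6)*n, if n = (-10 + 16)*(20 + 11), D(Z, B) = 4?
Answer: 774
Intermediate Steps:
n = 186 (n = 6*31 = 186)
30 + D(j, 6)*n = 30 + 4*186 = 30 + 744 = 774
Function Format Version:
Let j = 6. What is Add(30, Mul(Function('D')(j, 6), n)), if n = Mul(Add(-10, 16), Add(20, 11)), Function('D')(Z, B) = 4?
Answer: 774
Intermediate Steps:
n = 186 (n = Mul(6, 31) = 186)
Add(30, Mul(Function('D')(j, 6), n)) = Add(30, Mul(4, 186)) = Add(30, 744) = 774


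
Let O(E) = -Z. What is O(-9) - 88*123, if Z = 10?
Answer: -10834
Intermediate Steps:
O(E) = -10 (O(E) = -1*10 = -10)
O(-9) - 88*123 = -10 - 88*123 = -10 - 10824 = -10834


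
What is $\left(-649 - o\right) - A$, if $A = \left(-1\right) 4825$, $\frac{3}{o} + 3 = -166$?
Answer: $\frac{705747}{169} \approx 4176.0$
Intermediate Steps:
$o = - \frac{3}{169}$ ($o = \frac{3}{-3 - 166} = \frac{3}{-169} = 3 \left(- \frac{1}{169}\right) = - \frac{3}{169} \approx -0.017751$)
$A = -4825$
$\left(-649 - o\right) - A = \left(-649 - - \frac{3}{169}\right) - -4825 = \left(-649 + \frac{3}{169}\right) + 4825 = - \frac{109678}{169} + 4825 = \frac{705747}{169}$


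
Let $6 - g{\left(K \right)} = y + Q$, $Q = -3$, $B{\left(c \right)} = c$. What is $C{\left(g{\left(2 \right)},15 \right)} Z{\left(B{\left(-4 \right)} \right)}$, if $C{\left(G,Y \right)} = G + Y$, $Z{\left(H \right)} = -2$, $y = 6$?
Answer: $-36$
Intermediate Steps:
$g{\left(K \right)} = 3$ ($g{\left(K \right)} = 6 - \left(6 - 3\right) = 6 - 3 = 3$)
$C{\left(g{\left(2 \right)},15 \right)} Z{\left(B{\left(-4 \right)} \right)} = \left(3 + 15\right) \left(-2\right) = 18 \left(-2\right) = -36$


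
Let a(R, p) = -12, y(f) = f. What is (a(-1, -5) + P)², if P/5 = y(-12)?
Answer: 5184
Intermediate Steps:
P = -60 (P = 5*(-12) = -60)
(a(-1, -5) + P)² = (-12 - 60)² = (-72)² = 5184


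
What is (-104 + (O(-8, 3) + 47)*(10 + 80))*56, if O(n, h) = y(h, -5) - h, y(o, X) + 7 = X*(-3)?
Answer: 256256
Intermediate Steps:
y(o, X) = -7 - 3*X (y(o, X) = -7 + X*(-3) = -7 - 3*X)
O(n, h) = 8 - h (O(n, h) = (-7 - 3*(-5)) - h = (-7 + 15) - h = 8 - h)
(-104 + (O(-8, 3) + 47)*(10 + 80))*56 = (-104 + ((8 - 1*3) + 47)*(10 + 80))*56 = (-104 + ((8 - 3) + 47)*90)*56 = (-104 + (5 + 47)*90)*56 = (-104 + 52*90)*56 = (-104 + 4680)*56 = 4576*56 = 256256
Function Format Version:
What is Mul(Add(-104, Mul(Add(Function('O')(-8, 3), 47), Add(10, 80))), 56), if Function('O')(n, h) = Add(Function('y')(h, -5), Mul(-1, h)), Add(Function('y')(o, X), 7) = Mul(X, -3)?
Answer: 256256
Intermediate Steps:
Function('y')(o, X) = Add(-7, Mul(-3, X)) (Function('y')(o, X) = Add(-7, Mul(X, -3)) = Add(-7, Mul(-3, X)))
Function('O')(n, h) = Add(8, Mul(-1, h)) (Function('O')(n, h) = Add(Add(-7, Mul(-3, -5)), Mul(-1, h)) = Add(Add(-7, 15), Mul(-1, h)) = Add(8, Mul(-1, h)))
Mul(Add(-104, Mul(Add(Function('O')(-8, 3), 47), Add(10, 80))), 56) = Mul(Add(-104, Mul(Add(Add(8, Mul(-1, 3)), 47), Add(10, 80))), 56) = Mul(Add(-104, Mul(Add(Add(8, -3), 47), 90)), 56) = Mul(Add(-104, Mul(Add(5, 47), 90)), 56) = Mul(Add(-104, Mul(52, 90)), 56) = Mul(Add(-104, 4680), 56) = Mul(4576, 56) = 256256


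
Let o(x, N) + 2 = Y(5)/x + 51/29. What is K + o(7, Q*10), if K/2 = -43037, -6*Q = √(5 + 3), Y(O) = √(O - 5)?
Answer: -2496153/29 ≈ -86074.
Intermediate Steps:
Y(O) = √(-5 + O)
Q = -√2/3 (Q = -√(5 + 3)/6 = -√2/3 ≈ -0.47140)
K = -86074 (K = 2*(-43037) = -86074)
o(x, N) = -7/29 (o(x, N) = -2 + (√(-5 + 5)/x + 51/29) = -2 + (√0/x + 51*(1/29)) = -2 + (0/x + 51/29) = -2 + (0 + 51/29) = -2 + 51/29 = -7/29)
K + o(7, Q*10) = -86074 - 7/29 = -2496153/29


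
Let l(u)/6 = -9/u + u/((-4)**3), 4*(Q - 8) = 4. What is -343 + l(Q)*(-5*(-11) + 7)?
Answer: -12277/16 ≈ -767.31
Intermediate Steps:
Q = 9 (Q = 8 + (1/4)*4 = 8 + 1 = 9)
l(u) = -54/u - 3*u/32 (l(u) = 6*(-9/u + u/((-4)**3)) = 6*(-9/u + u/(-64)) = 6*(-9/u + u*(-1/64)) = 6*(-9/u - u/64) = -54/u - 3*u/32)
-343 + l(Q)*(-5*(-11) + 7) = -343 + (-54/9 - 3/32*9)*(-5*(-11) + 7) = -343 + (-54*1/9 - 27/32)*(55 + 7) = -343 + (-6 - 27/32)*62 = -343 - 219/32*62 = -343 - 6789/16 = -12277/16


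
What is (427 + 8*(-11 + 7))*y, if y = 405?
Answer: 159975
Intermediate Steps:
(427 + 8*(-11 + 7))*y = (427 + 8*(-11 + 7))*405 = (427 + 8*(-4))*405 = (427 - 32)*405 = 395*405 = 159975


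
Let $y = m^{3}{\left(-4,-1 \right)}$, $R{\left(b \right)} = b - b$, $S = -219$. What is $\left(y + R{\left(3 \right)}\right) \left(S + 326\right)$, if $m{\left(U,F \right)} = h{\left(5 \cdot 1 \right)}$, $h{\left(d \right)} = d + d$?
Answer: $107000$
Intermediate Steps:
$h{\left(d \right)} = 2 d$
$m{\left(U,F \right)} = 10$ ($m{\left(U,F \right)} = 2 \cdot 5 \cdot 1 = 2 \cdot 5 = 10$)
$R{\left(b \right)} = 0$
$y = 1000$ ($y = 10^{3} = 1000$)
$\left(y + R{\left(3 \right)}\right) \left(S + 326\right) = \left(1000 + 0\right) \left(-219 + 326\right) = 1000 \cdot 107 = 107000$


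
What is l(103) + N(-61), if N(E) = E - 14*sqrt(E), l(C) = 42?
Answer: -19 - 14*I*sqrt(61) ≈ -19.0 - 109.34*I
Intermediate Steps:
l(103) + N(-61) = 42 + (-61 - 14*I*sqrt(61)) = -19 - 14*I*sqrt(61)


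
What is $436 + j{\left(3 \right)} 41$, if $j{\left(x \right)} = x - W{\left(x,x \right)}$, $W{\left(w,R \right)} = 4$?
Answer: $395$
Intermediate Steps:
$j{\left(x \right)} = -4 + x$ ($j{\left(x \right)} = x - 4 = -4 + x$)
$436 + j{\left(3 \right)} 41 = 436 + \left(-4 + 3\right) 41 = 436 - 41 = 395$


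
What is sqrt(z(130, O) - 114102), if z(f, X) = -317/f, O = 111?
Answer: I*sqrt(1928365010)/130 ≈ 337.79*I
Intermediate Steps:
sqrt(z(130, O) - 114102) = sqrt(-317/130 - 114102) = sqrt(-14833577/130) = I*sqrt(1928365010)/130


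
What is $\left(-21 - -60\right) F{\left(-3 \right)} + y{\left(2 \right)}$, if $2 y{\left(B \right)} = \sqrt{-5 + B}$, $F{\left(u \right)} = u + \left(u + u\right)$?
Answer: $-351 + \frac{i \sqrt{3}}{2} \approx -351.0 + 0.86602 i$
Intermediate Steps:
$F{\left(u \right)} = 3 u$ ($F{\left(u \right)} = u + 2 u = 3 u$)
$y{\left(B \right)} = \frac{\sqrt{-5 + B}}{2}$
$\left(-21 - -60\right) F{\left(-3 \right)} + y{\left(2 \right)} = \left(-21 - -60\right) 3 \left(-3\right) + \frac{\sqrt{-5 + 2}}{2} = \left(-21 + 60\right) \left(-9\right) + \frac{\sqrt{-3}}{2} = 39 \left(-9\right) + \frac{i \sqrt{3}}{2} = -351 + \frac{i \sqrt{3}}{2}$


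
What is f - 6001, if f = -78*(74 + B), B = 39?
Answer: -14815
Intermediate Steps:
f = -8814 (f = -78*(74 + 39) = -78*113 = -8814)
f - 6001 = -8814 - 6001 = -14815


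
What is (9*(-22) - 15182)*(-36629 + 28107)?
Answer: 131068360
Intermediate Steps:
(9*(-22) - 15182)*(-36629 + 28107) = (-198 - 15182)*(-8522) = -15380*(-8522) = 131068360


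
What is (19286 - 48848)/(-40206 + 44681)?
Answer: -29562/4475 ≈ -6.6060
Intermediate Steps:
(19286 - 48848)/(-40206 + 44681) = -29562/4475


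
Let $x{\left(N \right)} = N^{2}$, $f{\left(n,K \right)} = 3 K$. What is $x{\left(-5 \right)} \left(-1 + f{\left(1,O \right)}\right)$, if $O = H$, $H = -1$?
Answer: $-100$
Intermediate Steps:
$O = -1$
$x{\left(-5 \right)} \left(-1 + f{\left(1,O \right)}\right) = \left(-5\right)^{2} \left(-1 + 3 \left(-1\right)\right) = 25 \left(-1 - 3\right) = 25 \left(-4\right) = -100$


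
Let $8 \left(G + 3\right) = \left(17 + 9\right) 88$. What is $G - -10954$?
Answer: $11237$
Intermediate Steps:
$G = 283$ ($G = -3 + \frac{\left(17 + 9\right) 88}{8} = -3 + \frac{26 \cdot 88}{8} = -3 + \frac{1}{8} \cdot 2288 = -3 + 286 = 283$)
$G - -10954 = 283 - -10954 = 283 + 10954 = 11237$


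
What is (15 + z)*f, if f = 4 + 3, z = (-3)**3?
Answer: -84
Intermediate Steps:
z = -27
f = 7
(15 + z)*f = (15 - 27)*7 = -12*7 = -84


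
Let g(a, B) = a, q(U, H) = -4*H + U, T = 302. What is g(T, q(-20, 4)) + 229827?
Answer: 230129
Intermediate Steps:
q(U, H) = U - 4*H
g(T, q(-20, 4)) + 229827 = 302 + 229827 = 230129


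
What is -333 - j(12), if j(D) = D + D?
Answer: -357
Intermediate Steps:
j(D) = 2*D
-333 - j(12) = -333 - 2*12 = -333 - 1*24 = -333 - 24 = -357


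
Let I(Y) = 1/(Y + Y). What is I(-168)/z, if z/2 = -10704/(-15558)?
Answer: -2593/1198848 ≈ -0.0021629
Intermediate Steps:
I(Y) = 1/(2*Y)
z = 3568/2593 (z = 2*(-10704/(-15558)) = 2*(-10704*(-1/15558)) = 2*(1784/2593) = 3568/2593 ≈ 1.3760)
I(-168)/z = ((½)/(-168))/(3568/2593) = ((½)*(-1/168))*(2593/3568) = -1/336*2593/3568 = -2593/1198848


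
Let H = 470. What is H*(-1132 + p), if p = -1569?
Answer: -1269470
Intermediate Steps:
H*(-1132 + p) = 470*(-1132 - 1569) = 470*(-2701) = -1269470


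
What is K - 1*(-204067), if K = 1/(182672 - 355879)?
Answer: 35345832868/173207 ≈ 2.0407e+5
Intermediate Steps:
K = -1/173207 (K = 1/(-173207) = -1/173207 ≈ -5.7734e-6)
K - 1*(-204067) = -1/173207 - 1*(-204067) = -1/173207 + 204067 = 35345832868/173207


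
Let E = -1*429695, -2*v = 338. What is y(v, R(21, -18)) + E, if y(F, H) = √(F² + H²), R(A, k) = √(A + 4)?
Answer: -429695 + √28586 ≈ -4.2953e+5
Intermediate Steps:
v = -169 (v = -½*338 = -169)
E = -429695
R(A, k) = √(4 + A)
y(v, R(21, -18)) + E = √((-169)² + (√(4 + 21))²) - 429695 = √(28561 + (√25)²) - 429695 = √(28561 + 5²) - 429695 = √(28561 + 25) - 429695 = √28586 - 429695 = -429695 + √28586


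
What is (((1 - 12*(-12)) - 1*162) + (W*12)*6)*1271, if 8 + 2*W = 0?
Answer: -387655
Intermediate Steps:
W = -4 (W = -4 + (½)*0 = -4 + 0 = -4)
(((1 - 12*(-12)) - 1*162) + (W*12)*6)*1271 = (((1 - 12*(-12)) - 1*162) - 4*12*6)*1271 = (((1 + 144) - 162) - 48*6)*1271 = ((145 - 162) - 288)*1271 = (-17 - 288)*1271 = -305*1271 = -387655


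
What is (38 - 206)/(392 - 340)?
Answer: -42/13 ≈ -3.2308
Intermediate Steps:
(38 - 206)/(392 - 340) = -168/52 = -168*1/52 = -42/13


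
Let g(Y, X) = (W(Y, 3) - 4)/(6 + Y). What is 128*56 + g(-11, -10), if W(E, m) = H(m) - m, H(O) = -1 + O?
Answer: 7169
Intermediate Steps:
W(E, m) = -1 (W(E, m) = (-1 + m) - m = -1)
g(Y, X) = -5/(6 + Y) (g(Y, X) = (-1 - 4)/(6 + Y) = -5/(6 + Y))
128*56 + g(-11, -10) = 128*56 - 5/(6 - 11) = 7168 - 5/(-5) = 7168 - 5*(-1/5) = 7168 + 1 = 7169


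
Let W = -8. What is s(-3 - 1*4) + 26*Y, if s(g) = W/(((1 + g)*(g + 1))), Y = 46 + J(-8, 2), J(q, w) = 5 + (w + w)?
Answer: 12868/9 ≈ 1429.8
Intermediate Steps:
J(q, w) = 5 + 2*w
Y = 55 (Y = 46 + (5 + 2*2) = 46 + (5 + 4) = 46 + 9 = 55)
s(g) = -8/(1 + g)² (s(g) = -8*1/((1 + g)*(g + 1)) = -8/(1 + g)²)
s(-3 - 1*4) + 26*Y = -8/(1 + (-3 - 1*4))² + 26*55 = -8/(1 + (-3 - 4))² + 1430 = -8/(1 - 7)² + 1430 = -8/(-6)² + 1430 = -8*1/36 + 1430 = -2/9 + 1430 = 12868/9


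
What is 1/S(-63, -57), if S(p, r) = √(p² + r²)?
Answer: √802/2406 ≈ 0.011770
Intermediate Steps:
1/S(-63, -57) = 1/(√((-63)² + (-57)²)) = 1/(√(3969 + 3249)) = 1/(√7218) = 1/(3*√802) = √802/2406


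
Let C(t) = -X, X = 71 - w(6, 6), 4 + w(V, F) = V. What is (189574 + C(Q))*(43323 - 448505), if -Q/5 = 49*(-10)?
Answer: -76784014910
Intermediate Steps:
w(V, F) = -4 + V
Q = 2450 (Q = -245*(-10) = -5*(-490) = 2450)
X = 69 (X = 71 - (-4 + 6) = 71 - 1*2 = 71 - 2 = 69)
C(t) = -69 (C(t) = -1*69 = -69)
(189574 + C(Q))*(43323 - 448505) = (189574 - 69)*(43323 - 448505) = 189505*(-405182) = -76784014910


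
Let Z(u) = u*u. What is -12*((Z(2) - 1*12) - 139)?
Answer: 1764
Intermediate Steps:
Z(u) = u²
-12*((Z(2) - 1*12) - 139) = -12*((2² - 1*12) - 139) = -12*((4 - 12) - 139) = -12*(-8 - 139) = -12*(-147) = 1764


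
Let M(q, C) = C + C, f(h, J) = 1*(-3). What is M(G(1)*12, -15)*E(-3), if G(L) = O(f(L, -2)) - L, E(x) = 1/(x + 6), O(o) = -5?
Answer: -10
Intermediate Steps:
f(h, J) = -3
E(x) = 1/(6 + x)
G(L) = -5 - L
M(q, C) = 2*C
M(G(1)*12, -15)*E(-3) = (2*(-15))/(6 - 3) = -30/3 = -30*⅓ = -10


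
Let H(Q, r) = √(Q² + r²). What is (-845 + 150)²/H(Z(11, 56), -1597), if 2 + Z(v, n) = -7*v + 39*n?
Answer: 483025*√6981434/6981434 ≈ 182.81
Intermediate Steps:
Z(v, n) = -2 - 7*v + 39*n (Z(v, n) = -2 + (-7*v + 39*n) = -2 - 7*v + 39*n)
(-845 + 150)²/H(Z(11, 56), -1597) = (-845 + 150)²/(√((-2 - 7*11 + 39*56)² + (-1597)²)) = (-695)²/(√((-2 - 77 + 2184)² + 2550409)) = 483025/(√(2105² + 2550409)) = 483025/(√(4431025 + 2550409)) = 483025/(√6981434) = 483025*(√6981434/6981434) = 483025*√6981434/6981434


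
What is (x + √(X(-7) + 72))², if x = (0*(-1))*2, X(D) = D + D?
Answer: 58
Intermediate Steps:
X(D) = 2*D
x = 0 (x = 0*2 = 0)
(x + √(X(-7) + 72))² = (0 + √(2*(-7) + 72))² = (0 + √(-14 + 72))² = (0 + √58)² = (√58)² = 58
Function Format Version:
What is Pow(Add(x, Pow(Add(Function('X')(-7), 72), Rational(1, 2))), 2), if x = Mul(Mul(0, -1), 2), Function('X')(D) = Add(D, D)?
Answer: 58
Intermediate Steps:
Function('X')(D) = Mul(2, D)
x = 0 (x = Mul(0, 2) = 0)
Pow(Add(x, Pow(Add(Function('X')(-7), 72), Rational(1, 2))), 2) = Pow(Add(0, Pow(Add(Mul(2, -7), 72), Rational(1, 2))), 2) = Pow(Add(0, Pow(Add(-14, 72), Rational(1, 2))), 2) = Pow(Add(0, Pow(58, Rational(1, 2))), 2) = Pow(Pow(58, Rational(1, 2)), 2) = 58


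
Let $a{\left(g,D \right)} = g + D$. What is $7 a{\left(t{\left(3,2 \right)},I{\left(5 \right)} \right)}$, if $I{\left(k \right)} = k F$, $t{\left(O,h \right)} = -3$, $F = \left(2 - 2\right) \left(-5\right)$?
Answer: $-21$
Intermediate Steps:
$F = 0$ ($F = 0 \left(-5\right) = 0$)
$I{\left(k \right)} = 0$ ($I{\left(k \right)} = k 0 = 0$)
$a{\left(g,D \right)} = D + g$
$7 a{\left(t{\left(3,2 \right)},I{\left(5 \right)} \right)} = 7 \left(0 - 3\right) = 7 \left(-3\right) = -21$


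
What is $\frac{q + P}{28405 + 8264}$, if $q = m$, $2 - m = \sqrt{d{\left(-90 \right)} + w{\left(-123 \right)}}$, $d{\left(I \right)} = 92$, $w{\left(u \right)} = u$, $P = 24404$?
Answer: $\frac{24406}{36669} - \frac{i \sqrt{31}}{36669} \approx 0.66558 - 0.00015184 i$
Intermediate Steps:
$m = 2 - i \sqrt{31}$ ($m = 2 - \sqrt{92 - 123} = 2 - \sqrt{-31} = 2 - i \sqrt{31} \approx 2.0 - 5.5678 i$)
$q = 2 - i \sqrt{31} \approx 2.0 - 5.5678 i$
$\frac{q + P}{28405 + 8264} = \frac{\left(2 - i \sqrt{31}\right) + 24404}{28405 + 8264} = \frac{24406 - i \sqrt{31}}{36669} = \left(24406 - i \sqrt{31}\right) \frac{1}{36669} = \frac{24406}{36669} - \frac{i \sqrt{31}}{36669}$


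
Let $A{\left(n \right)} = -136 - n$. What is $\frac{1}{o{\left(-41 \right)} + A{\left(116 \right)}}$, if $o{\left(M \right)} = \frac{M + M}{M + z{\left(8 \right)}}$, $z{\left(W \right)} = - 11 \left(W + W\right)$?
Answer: $- \frac{217}{54602} \approx -0.0039742$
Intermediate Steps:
$z{\left(W \right)} = - 22 W$ ($z{\left(W \right)} = - 11 \cdot 2 W = - 22 W$)
$o{\left(M \right)} = \frac{2 M}{-176 + M}$ ($o{\left(M \right)} = \frac{M + M}{M - 176} = \frac{2 M}{M - 176} = \frac{2 M}{-176 + M}$)
$\frac{1}{o{\left(-41 \right)} + A{\left(116 \right)}} = \frac{1}{2 \left(-41\right) \frac{1}{-176 - 41} - 252} = \frac{1}{2 \left(-41\right) \frac{1}{-217} - 252} = \frac{1}{2 \left(-41\right) \left(- \frac{1}{217}\right) - 252} = \frac{1}{\frac{82}{217} - 252} = \frac{1}{- \frac{54602}{217}} = - \frac{217}{54602}$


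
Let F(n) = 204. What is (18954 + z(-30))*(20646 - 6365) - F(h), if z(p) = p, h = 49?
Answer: 270253440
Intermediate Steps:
(18954 + z(-30))*(20646 - 6365) - F(h) = (18954 - 30)*(20646 - 6365) - 1*204 = 18924*14281 - 204 = 270253644 - 204 = 270253440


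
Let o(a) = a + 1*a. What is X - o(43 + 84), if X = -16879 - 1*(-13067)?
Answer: -4066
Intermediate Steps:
o(a) = 2*a (o(a) = a + a = 2*a)
X = -3812 (X = -16879 + 13067 = -3812)
X - o(43 + 84) = -3812 - 2*(43 + 84) = -3812 - 2*127 = -3812 - 1*254 = -3812 - 254 = -4066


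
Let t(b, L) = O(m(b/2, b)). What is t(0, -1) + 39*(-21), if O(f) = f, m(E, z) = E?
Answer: -819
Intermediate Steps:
t(b, L) = b/2
t(0, -1) + 39*(-21) = (½)*0 + 39*(-21) = 0 - 819 = -819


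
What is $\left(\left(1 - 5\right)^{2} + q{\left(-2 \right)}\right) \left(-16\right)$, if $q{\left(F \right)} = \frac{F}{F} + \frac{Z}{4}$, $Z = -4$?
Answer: $-256$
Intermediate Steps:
$q{\left(F \right)} = 0$ ($q{\left(F \right)} = \frac{F}{F} - \frac{4}{4} = 1 - 1 = 0$)
$\left(\left(1 - 5\right)^{2} + q{\left(-2 \right)}\right) \left(-16\right) = \left(\left(1 - 5\right)^{2} + 0\right) \left(-16\right) = \left(\left(-4\right)^{2} + 0\right) \left(-16\right) = \left(16 + 0\right) \left(-16\right) = 16 \left(-16\right) = -256$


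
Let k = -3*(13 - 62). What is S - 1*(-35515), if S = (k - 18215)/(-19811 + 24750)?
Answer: 175390517/4939 ≈ 35511.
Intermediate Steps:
k = 147 (k = -3*(-49) = 147)
S = -18068/4939 (S = (147 - 18215)/(-19811 + 24750) = -18068/4939 ≈ -3.6582)
S - 1*(-35515) = -18068/4939 - 1*(-35515) = -18068/4939 + 35515 = 175390517/4939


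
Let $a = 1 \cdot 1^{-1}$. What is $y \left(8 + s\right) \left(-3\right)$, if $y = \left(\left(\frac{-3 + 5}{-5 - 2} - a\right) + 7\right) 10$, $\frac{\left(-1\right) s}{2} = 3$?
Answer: $- \frac{2400}{7} \approx -342.86$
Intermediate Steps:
$s = -6$ ($s = \left(-2\right) 3 = -6$)
$a = 1$ ($a = 1 \cdot 1 = 1$)
$y = \frac{400}{7}$ ($y = \left(\left(\frac{-3 + 5}{-5 - 2} - 1\right) + 7\right) 10 = \left(\left(\frac{2}{-7} - 1\right) + 7\right) 10 = \left(\left(2 \left(- \frac{1}{7}\right) - 1\right) + 7\right) 10 = \left(\left(- \frac{2}{7} - 1\right) + 7\right) 10 = \left(- \frac{9}{7} + 7\right) 10 = \frac{40}{7} \cdot 10 = \frac{400}{7} \approx 57.143$)
$y \left(8 + s\right) \left(-3\right) = \frac{400 \left(8 - 6\right) \left(-3\right)}{7} = \frac{400 \cdot 2 \left(-3\right)}{7} = \frac{400}{7} \left(-6\right) = - \frac{2400}{7}$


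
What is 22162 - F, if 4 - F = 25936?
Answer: 48094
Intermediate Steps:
F = -25932 (F = 4 - 1*25936 = 4 - 25936 = -25932)
22162 - F = 22162 - 1*(-25932) = 22162 + 25932 = 48094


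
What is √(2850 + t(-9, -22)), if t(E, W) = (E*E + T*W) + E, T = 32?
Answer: √2218 ≈ 47.096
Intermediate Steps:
t(E, W) = E + E² + 32*W (t(E, W) = (E*E + 32*W) + E = (E² + 32*W) + E = E + E² + 32*W)
√(2850 + t(-9, -22)) = √(2850 + (-9 + (-9)² + 32*(-22))) = √(2850 + (-9 + 81 - 704)) = √(2850 - 632) = √2218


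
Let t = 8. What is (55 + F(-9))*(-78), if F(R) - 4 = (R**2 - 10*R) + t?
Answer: -18564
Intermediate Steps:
F(R) = 12 + R**2 - 10*R (F(R) = 4 + ((R**2 - 10*R) + 8) = 4 + (8 + R**2 - 10*R) = 12 + R**2 - 10*R)
(55 + F(-9))*(-78) = (55 + (12 + (-9)**2 - 10*(-9)))*(-78) = (55 + (12 + 81 + 90))*(-78) = (55 + 183)*(-78) = 238*(-78) = -18564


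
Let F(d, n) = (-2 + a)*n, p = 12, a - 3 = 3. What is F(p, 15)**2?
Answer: 3600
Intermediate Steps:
a = 6 (a = 3 + 3 = 6)
F(d, n) = 4*n (F(d, n) = (-2 + 6)*n = 4*n)
F(p, 15)**2 = (4*15)**2 = 60**2 = 3600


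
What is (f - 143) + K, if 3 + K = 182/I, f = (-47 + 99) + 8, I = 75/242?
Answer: 37594/75 ≈ 501.25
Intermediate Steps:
I = 75/242 (I = 75*(1/242) = 75/242 ≈ 0.30992)
f = 60 (f = 52 + 8 = 60)
K = 43819/75 (K = -3 + 182/(75/242) = -3 + 182*(242/75) = -3 + 44044/75 = 43819/75 ≈ 584.25)
(f - 143) + K = (60 - 143) + 43819/75 = -83 + 43819/75 = 37594/75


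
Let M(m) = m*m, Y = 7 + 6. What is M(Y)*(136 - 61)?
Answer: 12675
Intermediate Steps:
Y = 13
M(m) = m**2
M(Y)*(136 - 61) = 13**2*(136 - 61) = 169*75 = 12675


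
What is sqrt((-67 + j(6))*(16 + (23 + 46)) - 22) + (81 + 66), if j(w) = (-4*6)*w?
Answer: 147 + I*sqrt(17957) ≈ 147.0 + 134.0*I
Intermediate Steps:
j(w) = -24*w
sqrt((-67 + j(6))*(16 + (23 + 46)) - 22) + (81 + 66) = sqrt((-67 - 24*6)*(16 + (23 + 46)) - 22) + (81 + 66) = sqrt((-67 - 144)*(16 + 69) - 22) + 147 = sqrt(-211*85 - 22) + 147 = sqrt(-17935 - 22) + 147 = sqrt(-17957) + 147 = I*sqrt(17957) + 147 = 147 + I*sqrt(17957)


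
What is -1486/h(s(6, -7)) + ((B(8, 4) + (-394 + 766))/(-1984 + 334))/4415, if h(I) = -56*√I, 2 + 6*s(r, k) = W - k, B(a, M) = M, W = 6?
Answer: -188/3642375 + 743*√66/308 ≈ 19.598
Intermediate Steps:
s(r, k) = ⅔ - k/6 (s(r, k) = -⅓ + (6 - k)/6 = -⅓ + (1 - k/6) = ⅔ - k/6)
-1486/h(s(6, -7)) + ((B(8, 4) + (-394 + 766))/(-1984 + 334))/4415 = -1486*(-1/(56*√(⅔ - ⅙*(-7)))) + ((4 + (-394 + 766))/(-1984 + 334))/4415 = -1486*(-1/(56*√(⅔ + 7/6))) + ((4 + 372)/(-1650))*(1/4415) = -1486*(-√66/616) + (376*(-1/1650))*(1/4415) = -1486*(-√66/616) - 188/825*1/4415 = -1486*(-√66/616) - 188/3642375 = -(-743)*√66/308 - 188/3642375 = 743*√66/308 - 188/3642375 = -188/3642375 + 743*√66/308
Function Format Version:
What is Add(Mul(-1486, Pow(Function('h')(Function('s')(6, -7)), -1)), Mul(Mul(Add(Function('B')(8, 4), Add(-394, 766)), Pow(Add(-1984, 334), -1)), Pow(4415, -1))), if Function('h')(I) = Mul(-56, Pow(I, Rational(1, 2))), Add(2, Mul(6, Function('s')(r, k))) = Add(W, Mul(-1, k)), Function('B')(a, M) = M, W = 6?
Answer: Add(Rational(-188, 3642375), Mul(Rational(743, 308), Pow(66, Rational(1, 2)))) ≈ 19.598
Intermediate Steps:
Function('s')(r, k) = Add(Rational(2, 3), Mul(Rational(-1, 6), k)) (Function('s')(r, k) = Add(Rational(-1, 3), Mul(Rational(1, 6), Add(6, Mul(-1, k)))) = Add(Rational(-1, 3), Add(1, Mul(Rational(-1, 6), k))) = Add(Rational(2, 3), Mul(Rational(-1, 6), k)))
Add(Mul(-1486, Pow(Function('h')(Function('s')(6, -7)), -1)), Mul(Mul(Add(Function('B')(8, 4), Add(-394, 766)), Pow(Add(-1984, 334), -1)), Pow(4415, -1))) = Add(Mul(-1486, Pow(Mul(-56, Pow(Add(Rational(2, 3), Mul(Rational(-1, 6), -7)), Rational(1, 2))), -1)), Mul(Mul(Add(4, Add(-394, 766)), Pow(Add(-1984, 334), -1)), Pow(4415, -1))) = Add(Mul(-1486, Pow(Mul(-56, Pow(Add(Rational(2, 3), Rational(7, 6)), Rational(1, 2))), -1)), Mul(Mul(Add(4, 372), Pow(-1650, -1)), Rational(1, 4415))) = Add(Mul(-1486, Pow(Mul(-56, Pow(Rational(11, 6), Rational(1, 2))), -1)), Mul(Mul(376, Rational(-1, 1650)), Rational(1, 4415))) = Add(Mul(-1486, Pow(Mul(-56, Mul(Rational(1, 6), Pow(66, Rational(1, 2)))), -1)), Mul(Rational(-188, 825), Rational(1, 4415))) = Add(Mul(-1486, Pow(Mul(Rational(-28, 3), Pow(66, Rational(1, 2))), -1)), Rational(-188, 3642375)) = Add(Mul(-1486, Mul(Rational(-1, 616), Pow(66, Rational(1, 2)))), Rational(-188, 3642375)) = Add(Mul(Rational(743, 308), Pow(66, Rational(1, 2))), Rational(-188, 3642375)) = Add(Rational(-188, 3642375), Mul(Rational(743, 308), Pow(66, Rational(1, 2))))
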